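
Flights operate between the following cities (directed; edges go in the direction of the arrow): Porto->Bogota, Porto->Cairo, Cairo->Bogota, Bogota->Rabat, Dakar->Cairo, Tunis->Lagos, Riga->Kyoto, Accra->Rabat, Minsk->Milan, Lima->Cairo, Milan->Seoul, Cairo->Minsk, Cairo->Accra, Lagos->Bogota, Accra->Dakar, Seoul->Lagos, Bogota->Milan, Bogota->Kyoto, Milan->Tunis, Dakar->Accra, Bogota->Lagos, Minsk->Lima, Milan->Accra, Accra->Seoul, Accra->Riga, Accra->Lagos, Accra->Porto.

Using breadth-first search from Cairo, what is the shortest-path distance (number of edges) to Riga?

2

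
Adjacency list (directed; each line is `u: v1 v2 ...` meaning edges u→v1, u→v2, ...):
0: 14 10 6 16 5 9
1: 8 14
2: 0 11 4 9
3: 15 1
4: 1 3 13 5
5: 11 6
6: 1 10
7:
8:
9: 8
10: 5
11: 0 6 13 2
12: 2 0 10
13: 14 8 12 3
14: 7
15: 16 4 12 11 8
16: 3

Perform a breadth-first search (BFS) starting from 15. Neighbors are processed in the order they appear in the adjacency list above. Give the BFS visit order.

15 16 4 12 11 8 3 1 13 5 2 0 10 6 14 9 7

Visit 15; enqueue 16, 4, 12, 11, 8 → queue [16, 4, 12, 11, 8]
Visit 16; enqueue 3 → queue [4, 12, 11, 8, 3]
Visit 4; enqueue 1, 13, 5 → queue [12, 11, 8, 3, 1, 13, 5]
Visit 12; enqueue 2, 0, 10 → queue [11, 8, 3, 1, 13, 5, 2, 0, 10]
Visit 11; enqueue 6 → queue [8, 3, 1, 13, 5, 2, 0, 10, 6]
Visit 8 → queue [3, 1, 13, 5, 2, 0, 10, 6]
Visit 3 → queue [1, 13, 5, 2, 0, 10, 6]
Visit 1; enqueue 14 → queue [13, 5, 2, 0, 10, 6, 14]
Visit 13 → queue [5, 2, 0, 10, 6, 14]
Visit 5 → queue [2, 0, 10, 6, 14]
Visit 2; enqueue 9 → queue [0, 10, 6, 14, 9]
Visit 0 → queue [10, 6, 14, 9]
Visit 10 → queue [6, 14, 9]
Visit 6 → queue [14, 9]
Visit 14; enqueue 7 → queue [9, 7]
Visit 9 → queue [7]
Visit 7 → queue []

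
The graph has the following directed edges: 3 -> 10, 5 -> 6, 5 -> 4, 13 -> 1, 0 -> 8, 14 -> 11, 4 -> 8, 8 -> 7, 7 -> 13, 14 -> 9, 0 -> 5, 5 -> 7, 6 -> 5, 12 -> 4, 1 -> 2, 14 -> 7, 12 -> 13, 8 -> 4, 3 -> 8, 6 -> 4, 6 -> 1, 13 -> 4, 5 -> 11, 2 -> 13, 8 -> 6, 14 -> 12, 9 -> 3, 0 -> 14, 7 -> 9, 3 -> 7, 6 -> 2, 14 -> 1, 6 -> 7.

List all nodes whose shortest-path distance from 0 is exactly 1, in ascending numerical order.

5, 8, 14

Level 0: 0
Level 1: 5, 8, 14
Level 2: 1, 4, 6, 7, 9, 11, 12
Level 3: 2, 3, 13
Level 4: 10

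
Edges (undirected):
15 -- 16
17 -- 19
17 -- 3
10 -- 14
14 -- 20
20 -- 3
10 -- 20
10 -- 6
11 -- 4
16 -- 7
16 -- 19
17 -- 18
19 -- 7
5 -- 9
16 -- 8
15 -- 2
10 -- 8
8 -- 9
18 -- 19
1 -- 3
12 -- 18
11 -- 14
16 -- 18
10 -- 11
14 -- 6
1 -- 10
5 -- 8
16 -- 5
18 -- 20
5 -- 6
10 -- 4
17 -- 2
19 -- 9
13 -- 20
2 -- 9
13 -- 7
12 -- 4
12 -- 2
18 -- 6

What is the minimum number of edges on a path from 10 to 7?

3

Level 0: 10
Level 1: 1, 4, 6, 8, 11, 14, 20
Level 2: 3, 5, 9, 12, 13, 16, 18
Level 3: 2, 7, 15, 17, 19
7 first appears at level 3.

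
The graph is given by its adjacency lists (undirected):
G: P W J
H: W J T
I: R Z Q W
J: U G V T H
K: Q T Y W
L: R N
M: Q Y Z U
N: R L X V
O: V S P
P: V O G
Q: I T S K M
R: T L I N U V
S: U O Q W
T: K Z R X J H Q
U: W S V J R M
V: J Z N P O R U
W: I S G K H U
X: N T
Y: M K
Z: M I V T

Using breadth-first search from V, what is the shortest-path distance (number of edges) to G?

2

Level 0: V
Level 1: J, N, O, P, R, U, Z
Level 2: G, H, I, L, M, S, T, W, X
Level 3: K, Q, Y
G first appears at level 2.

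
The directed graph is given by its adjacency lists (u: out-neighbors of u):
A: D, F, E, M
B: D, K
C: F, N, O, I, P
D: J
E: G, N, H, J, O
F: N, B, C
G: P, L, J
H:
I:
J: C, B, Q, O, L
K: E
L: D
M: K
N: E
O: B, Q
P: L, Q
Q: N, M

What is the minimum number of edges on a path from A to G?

2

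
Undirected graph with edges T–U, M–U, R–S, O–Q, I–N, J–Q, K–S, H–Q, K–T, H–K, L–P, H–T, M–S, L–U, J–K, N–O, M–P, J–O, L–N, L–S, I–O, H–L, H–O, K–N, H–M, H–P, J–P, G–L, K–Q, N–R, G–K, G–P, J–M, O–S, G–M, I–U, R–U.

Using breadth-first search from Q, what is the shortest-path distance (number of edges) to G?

2

Level 0: Q
Level 1: H, J, K, O
Level 2: G, I, L, M, N, P, S, T
Level 3: R, U
G first appears at level 2.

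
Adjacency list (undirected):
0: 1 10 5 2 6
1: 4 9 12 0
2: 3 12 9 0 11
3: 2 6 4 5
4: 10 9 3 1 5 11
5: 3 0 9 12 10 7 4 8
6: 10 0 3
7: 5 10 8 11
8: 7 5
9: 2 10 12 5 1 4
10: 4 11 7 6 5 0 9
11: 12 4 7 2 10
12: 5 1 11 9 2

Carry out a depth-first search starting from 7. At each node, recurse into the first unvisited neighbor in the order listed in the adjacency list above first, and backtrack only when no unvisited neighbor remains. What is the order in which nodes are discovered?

Visit 7
7 → 5
5 → 3
3 → 2
2 → 12
12 → 1
1 → 4
4 → 10
10 → 11
10 → 6
6 → 0
10 → 9
5 → 8

7 → 5 → 3 → 2 → 12 → 1 → 4 → 10 → 11 → 6 → 0 → 9 → 8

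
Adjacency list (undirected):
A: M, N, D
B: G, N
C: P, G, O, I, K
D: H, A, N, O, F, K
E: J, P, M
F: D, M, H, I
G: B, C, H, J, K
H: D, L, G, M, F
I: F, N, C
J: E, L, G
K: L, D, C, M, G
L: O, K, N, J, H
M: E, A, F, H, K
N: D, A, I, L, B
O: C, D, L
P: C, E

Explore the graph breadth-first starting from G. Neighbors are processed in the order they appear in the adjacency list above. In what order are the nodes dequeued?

Visit G; enqueue B, C, H, J, K → queue [B, C, H, J, K]
Visit B; enqueue N → queue [C, H, J, K, N]
Visit C; enqueue P, O, I → queue [H, J, K, N, P, O, I]
Visit H; enqueue D, L, M, F → queue [J, K, N, P, O, I, D, L, M, F]
Visit J; enqueue E → queue [K, N, P, O, I, D, L, M, F, E]
Visit K → queue [N, P, O, I, D, L, M, F, E]
Visit N; enqueue A → queue [P, O, I, D, L, M, F, E, A]
Visit P → queue [O, I, D, L, M, F, E, A]
Visit O → queue [I, D, L, M, F, E, A]
Visit I → queue [D, L, M, F, E, A]
Visit D → queue [L, M, F, E, A]
Visit L → queue [M, F, E, A]
Visit M → queue [F, E, A]
Visit F → queue [E, A]
Visit E → queue [A]
Visit A → queue []

G → B → C → H → J → K → N → P → O → I → D → L → M → F → E → A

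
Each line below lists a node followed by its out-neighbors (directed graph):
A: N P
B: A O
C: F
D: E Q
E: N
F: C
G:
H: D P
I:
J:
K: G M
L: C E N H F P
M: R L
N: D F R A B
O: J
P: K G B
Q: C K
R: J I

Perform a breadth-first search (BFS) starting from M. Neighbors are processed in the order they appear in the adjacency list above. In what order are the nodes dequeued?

M, R, L, J, I, C, E, N, H, F, P, D, A, B, K, G, Q, O

Visit M; enqueue R, L → queue [R, L]
Visit R; enqueue J, I → queue [L, J, I]
Visit L; enqueue C, E, N, H, F, P → queue [J, I, C, E, N, H, F, P]
Visit J → queue [I, C, E, N, H, F, P]
Visit I → queue [C, E, N, H, F, P]
Visit C → queue [E, N, H, F, P]
Visit E → queue [N, H, F, P]
Visit N; enqueue D, A, B → queue [H, F, P, D, A, B]
Visit H → queue [F, P, D, A, B]
Visit F → queue [P, D, A, B]
Visit P; enqueue K, G → queue [D, A, B, K, G]
Visit D; enqueue Q → queue [A, B, K, G, Q]
Visit A → queue [B, K, G, Q]
Visit B; enqueue O → queue [K, G, Q, O]
Visit K → queue [G, Q, O]
Visit G → queue [Q, O]
Visit Q → queue [O]
Visit O → queue []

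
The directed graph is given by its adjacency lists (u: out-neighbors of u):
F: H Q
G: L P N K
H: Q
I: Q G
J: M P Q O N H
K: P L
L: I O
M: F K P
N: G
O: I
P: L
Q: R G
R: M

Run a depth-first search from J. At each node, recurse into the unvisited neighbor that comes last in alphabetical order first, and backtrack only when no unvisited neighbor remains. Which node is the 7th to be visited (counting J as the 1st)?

O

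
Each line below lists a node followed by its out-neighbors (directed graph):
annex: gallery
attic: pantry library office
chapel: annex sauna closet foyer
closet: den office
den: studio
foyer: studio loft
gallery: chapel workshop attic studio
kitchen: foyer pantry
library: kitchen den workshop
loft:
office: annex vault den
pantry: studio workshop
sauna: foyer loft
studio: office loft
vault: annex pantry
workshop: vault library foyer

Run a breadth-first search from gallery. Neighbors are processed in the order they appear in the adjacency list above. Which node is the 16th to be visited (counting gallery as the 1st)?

Visit gallery; enqueue chapel, workshop, attic, studio → queue [chapel, workshop, attic, studio]
Visit chapel; enqueue annex, sauna, closet, foyer → queue [workshop, attic, studio, annex, sauna, closet, foyer]
Visit workshop; enqueue vault, library → queue [attic, studio, annex, sauna, closet, foyer, vault, library]
Visit attic; enqueue pantry, office → queue [studio, annex, sauna, closet, foyer, vault, library, pantry, office]
Visit studio; enqueue loft → queue [annex, sauna, closet, foyer, vault, library, pantry, office, loft]
Visit annex → queue [sauna, closet, foyer, vault, library, pantry, office, loft]
Visit sauna → queue [closet, foyer, vault, library, pantry, office, loft]
Visit closet; enqueue den → queue [foyer, vault, library, pantry, office, loft, den]
Visit foyer → queue [vault, library, pantry, office, loft, den]
Visit vault → queue [library, pantry, office, loft, den]
Visit library; enqueue kitchen → queue [pantry, office, loft, den, kitchen]
Visit pantry → queue [office, loft, den, kitchen]
Visit office → queue [loft, den, kitchen]
Visit loft → queue [den, kitchen]
Visit den → queue [kitchen]
Visit kitchen → queue []

Visit order: gallery, chapel, workshop, attic, studio, annex, sauna, closet, foyer, vault, library, pantry, office, loft, den, kitchen

kitchen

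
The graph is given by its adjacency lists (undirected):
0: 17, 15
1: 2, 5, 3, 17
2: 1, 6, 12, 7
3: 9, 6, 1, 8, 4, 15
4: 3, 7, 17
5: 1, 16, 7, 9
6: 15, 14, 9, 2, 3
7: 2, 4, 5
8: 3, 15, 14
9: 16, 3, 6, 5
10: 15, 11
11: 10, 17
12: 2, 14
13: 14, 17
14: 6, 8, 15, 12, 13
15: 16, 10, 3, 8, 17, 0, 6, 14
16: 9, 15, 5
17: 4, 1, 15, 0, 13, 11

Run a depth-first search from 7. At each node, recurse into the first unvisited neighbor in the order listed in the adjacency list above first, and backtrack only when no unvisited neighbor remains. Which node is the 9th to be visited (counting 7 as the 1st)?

Visit 7
7 → 2
2 → 1
1 → 5
5 → 16
16 → 9
9 → 3
3 → 6
6 → 15
15 → 10
10 → 11
11 → 17
17 → 4
17 → 0
17 → 13
13 → 14
14 → 8
14 → 12

Visit order: 7, 2, 1, 5, 16, 9, 3, 6, 15, 10, 11, 17, 4, 0, 13, 14, 8, 12

15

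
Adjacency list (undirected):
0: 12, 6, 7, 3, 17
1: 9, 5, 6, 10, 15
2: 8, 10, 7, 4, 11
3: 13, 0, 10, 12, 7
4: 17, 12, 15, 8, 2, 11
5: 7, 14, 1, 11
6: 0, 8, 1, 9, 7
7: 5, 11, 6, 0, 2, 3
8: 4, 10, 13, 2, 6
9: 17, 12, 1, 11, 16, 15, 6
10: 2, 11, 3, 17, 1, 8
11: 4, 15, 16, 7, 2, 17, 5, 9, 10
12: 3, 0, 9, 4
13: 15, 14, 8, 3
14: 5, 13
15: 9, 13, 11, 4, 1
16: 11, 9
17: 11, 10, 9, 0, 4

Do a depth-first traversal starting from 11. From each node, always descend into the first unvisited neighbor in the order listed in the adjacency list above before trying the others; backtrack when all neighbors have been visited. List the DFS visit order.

Visit 11
11 → 4
4 → 17
17 → 10
10 → 2
2 → 8
8 → 13
13 → 15
15 → 9
9 → 12
12 → 3
3 → 0
0 → 6
6 → 1
1 → 5
5 → 7
5 → 14
9 → 16

11 4 17 10 2 8 13 15 9 12 3 0 6 1 5 7 14 16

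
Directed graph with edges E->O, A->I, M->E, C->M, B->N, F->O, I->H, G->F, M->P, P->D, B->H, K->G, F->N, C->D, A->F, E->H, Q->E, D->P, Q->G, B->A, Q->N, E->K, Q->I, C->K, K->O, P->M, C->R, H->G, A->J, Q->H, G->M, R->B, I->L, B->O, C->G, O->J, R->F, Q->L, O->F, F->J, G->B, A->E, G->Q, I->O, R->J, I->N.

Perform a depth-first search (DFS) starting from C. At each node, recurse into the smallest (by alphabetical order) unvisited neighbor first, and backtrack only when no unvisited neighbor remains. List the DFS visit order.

Visit C
C → D
D → P
P → M
M → E
E → H
H → G
G → B
B → A
A → F
F → J
F → N
F → O
A → I
I → L
G → Q
E → K
C → R

C → D → P → M → E → H → G → B → A → F → J → N → O → I → L → Q → K → R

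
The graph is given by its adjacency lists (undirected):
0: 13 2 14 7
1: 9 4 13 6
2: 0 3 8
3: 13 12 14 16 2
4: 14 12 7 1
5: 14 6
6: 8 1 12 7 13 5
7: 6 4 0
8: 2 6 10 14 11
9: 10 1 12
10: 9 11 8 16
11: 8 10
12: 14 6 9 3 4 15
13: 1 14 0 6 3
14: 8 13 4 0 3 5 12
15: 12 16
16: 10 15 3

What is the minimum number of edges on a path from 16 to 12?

Level 0: 16
Level 1: 3, 10, 15
Level 2: 2, 8, 9, 11, 12, 13, 14
Level 3: 0, 1, 4, 5, 6
Level 4: 7
12 first appears at level 2.

2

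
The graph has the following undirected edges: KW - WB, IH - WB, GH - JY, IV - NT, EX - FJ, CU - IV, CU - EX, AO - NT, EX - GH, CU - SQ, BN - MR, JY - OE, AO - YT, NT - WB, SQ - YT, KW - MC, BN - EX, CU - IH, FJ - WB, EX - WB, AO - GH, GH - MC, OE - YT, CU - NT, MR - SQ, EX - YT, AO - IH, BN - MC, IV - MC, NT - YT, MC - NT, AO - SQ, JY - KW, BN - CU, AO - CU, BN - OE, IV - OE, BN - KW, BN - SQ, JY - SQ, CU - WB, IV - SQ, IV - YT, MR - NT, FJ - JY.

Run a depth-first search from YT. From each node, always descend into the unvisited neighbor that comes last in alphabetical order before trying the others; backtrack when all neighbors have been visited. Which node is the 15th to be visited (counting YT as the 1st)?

IH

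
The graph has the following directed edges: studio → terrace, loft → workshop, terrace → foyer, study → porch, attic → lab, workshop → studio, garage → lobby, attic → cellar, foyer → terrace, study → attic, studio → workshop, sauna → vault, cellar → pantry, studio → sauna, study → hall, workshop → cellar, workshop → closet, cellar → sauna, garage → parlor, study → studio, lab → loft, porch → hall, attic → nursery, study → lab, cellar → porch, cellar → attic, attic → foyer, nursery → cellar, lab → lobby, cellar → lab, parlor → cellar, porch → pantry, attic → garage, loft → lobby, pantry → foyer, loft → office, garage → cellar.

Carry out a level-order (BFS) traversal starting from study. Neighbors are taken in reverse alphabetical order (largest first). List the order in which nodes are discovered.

Visit study; enqueue studio, porch, lab, hall, attic → queue [studio, porch, lab, hall, attic]
Visit studio; enqueue workshop, terrace, sauna → queue [porch, lab, hall, attic, workshop, terrace, sauna]
Visit porch; enqueue pantry → queue [lab, hall, attic, workshop, terrace, sauna, pantry]
Visit lab; enqueue loft, lobby → queue [hall, attic, workshop, terrace, sauna, pantry, loft, lobby]
Visit hall → queue [attic, workshop, terrace, sauna, pantry, loft, lobby]
Visit attic; enqueue nursery, garage, foyer, cellar → queue [workshop, terrace, sauna, pantry, loft, lobby, nursery, garage, foyer, cellar]
Visit workshop; enqueue closet → queue [terrace, sauna, pantry, loft, lobby, nursery, garage, foyer, cellar, closet]
Visit terrace → queue [sauna, pantry, loft, lobby, nursery, garage, foyer, cellar, closet]
Visit sauna; enqueue vault → queue [pantry, loft, lobby, nursery, garage, foyer, cellar, closet, vault]
Visit pantry → queue [loft, lobby, nursery, garage, foyer, cellar, closet, vault]
Visit loft; enqueue office → queue [lobby, nursery, garage, foyer, cellar, closet, vault, office]
Visit lobby → queue [nursery, garage, foyer, cellar, closet, vault, office]
Visit nursery → queue [garage, foyer, cellar, closet, vault, office]
Visit garage; enqueue parlor → queue [foyer, cellar, closet, vault, office, parlor]
Visit foyer → queue [cellar, closet, vault, office, parlor]
Visit cellar → queue [closet, vault, office, parlor]
Visit closet → queue [vault, office, parlor]
Visit vault → queue [office, parlor]
Visit office → queue [parlor]
Visit parlor → queue []

study → studio → porch → lab → hall → attic → workshop → terrace → sauna → pantry → loft → lobby → nursery → garage → foyer → cellar → closet → vault → office → parlor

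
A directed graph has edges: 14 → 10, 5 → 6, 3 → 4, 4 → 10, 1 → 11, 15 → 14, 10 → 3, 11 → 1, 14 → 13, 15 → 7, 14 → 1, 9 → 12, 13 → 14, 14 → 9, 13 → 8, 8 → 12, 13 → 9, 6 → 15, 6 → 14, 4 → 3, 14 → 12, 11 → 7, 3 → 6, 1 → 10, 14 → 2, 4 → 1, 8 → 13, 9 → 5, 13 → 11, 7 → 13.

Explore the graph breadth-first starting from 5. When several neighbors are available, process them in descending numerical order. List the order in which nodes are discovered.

5, 6, 15, 14, 7, 13, 12, 10, 9, 2, 1, 11, 8, 3, 4

Visit 5; enqueue 6 → queue [6]
Visit 6; enqueue 15, 14 → queue [15, 14]
Visit 15; enqueue 7 → queue [14, 7]
Visit 14; enqueue 13, 12, 10, 9, 2, 1 → queue [7, 13, 12, 10, 9, 2, 1]
Visit 7 → queue [13, 12, 10, 9, 2, 1]
Visit 13; enqueue 11, 8 → queue [12, 10, 9, 2, 1, 11, 8]
Visit 12 → queue [10, 9, 2, 1, 11, 8]
Visit 10; enqueue 3 → queue [9, 2, 1, 11, 8, 3]
Visit 9 → queue [2, 1, 11, 8, 3]
Visit 2 → queue [1, 11, 8, 3]
Visit 1 → queue [11, 8, 3]
Visit 11 → queue [8, 3]
Visit 8 → queue [3]
Visit 3; enqueue 4 → queue [4]
Visit 4 → queue []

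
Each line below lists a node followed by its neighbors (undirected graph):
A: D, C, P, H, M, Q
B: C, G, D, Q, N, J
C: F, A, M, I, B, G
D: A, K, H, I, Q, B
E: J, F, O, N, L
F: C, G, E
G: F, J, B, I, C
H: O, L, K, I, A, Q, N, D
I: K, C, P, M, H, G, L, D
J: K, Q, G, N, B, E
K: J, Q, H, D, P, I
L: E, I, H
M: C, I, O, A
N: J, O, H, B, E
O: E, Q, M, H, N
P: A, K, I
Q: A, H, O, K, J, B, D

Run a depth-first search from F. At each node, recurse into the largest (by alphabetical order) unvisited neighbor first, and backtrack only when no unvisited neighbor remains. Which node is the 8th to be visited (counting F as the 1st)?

Visit F
F → G
G → J
J → Q
Q → O
O → N
N → H
H → L
L → I
I → P
P → K
K → D
D → B
B → C
C → M
M → A
L → E

Visit order: F, G, J, Q, O, N, H, L, I, P, K, D, B, C, M, A, E

L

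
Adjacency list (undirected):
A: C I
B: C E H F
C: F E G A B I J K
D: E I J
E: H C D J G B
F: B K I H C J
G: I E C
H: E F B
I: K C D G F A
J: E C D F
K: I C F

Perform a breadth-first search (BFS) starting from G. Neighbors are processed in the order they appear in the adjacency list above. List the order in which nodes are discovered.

Visit G; enqueue I, E, C → queue [I, E, C]
Visit I; enqueue K, D, F, A → queue [E, C, K, D, F, A]
Visit E; enqueue H, J, B → queue [C, K, D, F, A, H, J, B]
Visit C → queue [K, D, F, A, H, J, B]
Visit K → queue [D, F, A, H, J, B]
Visit D → queue [F, A, H, J, B]
Visit F → queue [A, H, J, B]
Visit A → queue [H, J, B]
Visit H → queue [J, B]
Visit J → queue [B]
Visit B → queue []

G, I, E, C, K, D, F, A, H, J, B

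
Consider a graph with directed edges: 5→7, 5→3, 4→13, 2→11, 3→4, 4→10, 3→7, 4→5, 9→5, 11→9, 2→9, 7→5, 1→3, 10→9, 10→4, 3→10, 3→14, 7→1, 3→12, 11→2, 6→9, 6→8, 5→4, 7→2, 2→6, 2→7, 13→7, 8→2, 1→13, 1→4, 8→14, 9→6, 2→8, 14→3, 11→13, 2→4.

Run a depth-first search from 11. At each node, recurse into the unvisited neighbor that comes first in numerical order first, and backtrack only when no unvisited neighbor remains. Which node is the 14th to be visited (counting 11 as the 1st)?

Visit 11
11 → 2
2 → 4
4 → 5
5 → 3
3 → 7
7 → 1
1 → 13
3 → 10
10 → 9
9 → 6
6 → 8
8 → 14
3 → 12

Visit order: 11, 2, 4, 5, 3, 7, 1, 13, 10, 9, 6, 8, 14, 12

12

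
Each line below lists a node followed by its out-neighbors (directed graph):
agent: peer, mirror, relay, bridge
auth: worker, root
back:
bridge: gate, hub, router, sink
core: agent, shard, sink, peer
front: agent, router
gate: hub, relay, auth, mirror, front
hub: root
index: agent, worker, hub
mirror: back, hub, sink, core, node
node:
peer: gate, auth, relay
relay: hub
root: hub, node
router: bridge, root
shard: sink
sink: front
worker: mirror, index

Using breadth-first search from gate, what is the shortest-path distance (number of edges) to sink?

Level 0: gate
Level 1: auth, front, hub, mirror, relay
Level 2: agent, back, core, node, root, router, sink, worker
Level 3: bridge, index, peer, shard
sink first appears at level 2.

2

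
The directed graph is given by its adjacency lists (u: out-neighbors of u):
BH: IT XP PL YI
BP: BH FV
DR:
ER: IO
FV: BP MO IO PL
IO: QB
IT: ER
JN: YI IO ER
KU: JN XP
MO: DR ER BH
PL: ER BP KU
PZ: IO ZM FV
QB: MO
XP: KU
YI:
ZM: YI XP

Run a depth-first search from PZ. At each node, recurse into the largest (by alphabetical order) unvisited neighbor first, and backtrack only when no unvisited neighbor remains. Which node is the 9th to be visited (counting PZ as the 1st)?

Visit PZ
PZ → ZM
ZM → YI
ZM → XP
XP → KU
KU → JN
JN → IO
IO → QB
QB → MO
MO → ER
MO → DR
MO → BH
BH → PL
PL → BP
BP → FV
BH → IT

Visit order: PZ, ZM, YI, XP, KU, JN, IO, QB, MO, ER, DR, BH, PL, BP, FV, IT

MO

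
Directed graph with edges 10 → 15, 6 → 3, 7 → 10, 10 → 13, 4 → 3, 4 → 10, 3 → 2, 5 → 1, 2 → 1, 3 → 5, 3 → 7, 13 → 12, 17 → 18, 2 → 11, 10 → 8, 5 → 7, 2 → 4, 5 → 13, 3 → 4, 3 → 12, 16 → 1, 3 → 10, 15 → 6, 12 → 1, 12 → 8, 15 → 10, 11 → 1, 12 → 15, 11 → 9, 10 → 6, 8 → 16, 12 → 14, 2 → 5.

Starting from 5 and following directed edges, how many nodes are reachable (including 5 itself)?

BFS from 5 visits: 5, 1, 7, 13, 10, 12, 6, 8, 15, 14, 3, 16, 2, 4, 11, 9
Reachable nodes: 16 of 18 total.

16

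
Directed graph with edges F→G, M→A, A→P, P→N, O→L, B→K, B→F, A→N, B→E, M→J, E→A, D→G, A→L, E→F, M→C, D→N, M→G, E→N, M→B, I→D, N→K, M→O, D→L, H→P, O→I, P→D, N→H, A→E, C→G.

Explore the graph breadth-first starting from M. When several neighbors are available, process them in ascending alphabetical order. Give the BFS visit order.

M → A → B → C → G → J → O → E → L → N → P → F → K → I → H → D

Visit M; enqueue A, B, C, G, J, O → queue [A, B, C, G, J, O]
Visit A; enqueue E, L, N, P → queue [B, C, G, J, O, E, L, N, P]
Visit B; enqueue F, K → queue [C, G, J, O, E, L, N, P, F, K]
Visit C → queue [G, J, O, E, L, N, P, F, K]
Visit G → queue [J, O, E, L, N, P, F, K]
Visit J → queue [O, E, L, N, P, F, K]
Visit O; enqueue I → queue [E, L, N, P, F, K, I]
Visit E → queue [L, N, P, F, K, I]
Visit L → queue [N, P, F, K, I]
Visit N; enqueue H → queue [P, F, K, I, H]
Visit P; enqueue D → queue [F, K, I, H, D]
Visit F → queue [K, I, H, D]
Visit K → queue [I, H, D]
Visit I → queue [H, D]
Visit H → queue [D]
Visit D → queue []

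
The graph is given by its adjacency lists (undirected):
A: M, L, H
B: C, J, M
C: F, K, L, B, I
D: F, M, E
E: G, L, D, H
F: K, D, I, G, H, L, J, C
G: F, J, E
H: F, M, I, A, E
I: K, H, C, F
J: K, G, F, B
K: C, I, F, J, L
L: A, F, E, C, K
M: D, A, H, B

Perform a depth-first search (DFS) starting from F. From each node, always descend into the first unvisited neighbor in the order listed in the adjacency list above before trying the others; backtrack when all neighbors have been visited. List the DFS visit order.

F, K, C, L, A, M, D, E, G, J, B, H, I

Visit F
F → K
K → C
C → L
L → A
A → M
M → D
D → E
E → G
G → J
J → B
E → H
H → I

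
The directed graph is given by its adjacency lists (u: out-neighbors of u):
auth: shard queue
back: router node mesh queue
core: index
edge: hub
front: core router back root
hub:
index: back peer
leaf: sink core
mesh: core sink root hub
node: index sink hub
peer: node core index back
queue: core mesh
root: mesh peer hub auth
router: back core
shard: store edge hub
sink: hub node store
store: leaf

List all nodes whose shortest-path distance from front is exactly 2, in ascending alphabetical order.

auth, hub, index, mesh, node, peer, queue

Level 0: front
Level 1: back, core, root, router
Level 2: auth, hub, index, mesh, node, peer, queue
Level 3: shard, sink
Level 4: edge, store
Level 5: leaf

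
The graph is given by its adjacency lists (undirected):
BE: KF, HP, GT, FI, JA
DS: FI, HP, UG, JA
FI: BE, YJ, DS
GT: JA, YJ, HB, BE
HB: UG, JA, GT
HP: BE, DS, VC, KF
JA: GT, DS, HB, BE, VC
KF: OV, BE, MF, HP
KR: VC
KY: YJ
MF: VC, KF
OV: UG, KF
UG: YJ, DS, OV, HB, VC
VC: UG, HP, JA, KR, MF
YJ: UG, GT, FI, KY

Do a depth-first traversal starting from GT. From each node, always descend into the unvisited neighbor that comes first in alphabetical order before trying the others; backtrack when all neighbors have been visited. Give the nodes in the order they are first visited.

Visit GT
GT → BE
BE → FI
FI → DS
DS → HP
HP → KF
KF → MF
MF → VC
VC → JA
JA → HB
HB → UG
UG → OV
UG → YJ
YJ → KY
VC → KR

GT BE FI DS HP KF MF VC JA HB UG OV YJ KY KR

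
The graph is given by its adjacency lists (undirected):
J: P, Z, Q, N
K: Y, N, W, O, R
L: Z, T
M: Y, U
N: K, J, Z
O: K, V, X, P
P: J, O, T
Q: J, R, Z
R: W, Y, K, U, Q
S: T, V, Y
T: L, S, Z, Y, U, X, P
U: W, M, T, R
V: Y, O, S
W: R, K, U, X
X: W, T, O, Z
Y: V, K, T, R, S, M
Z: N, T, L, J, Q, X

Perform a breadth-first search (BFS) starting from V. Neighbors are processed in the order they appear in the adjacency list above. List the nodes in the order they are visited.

V → Y → O → S → K → T → R → M → X → P → N → W → L → Z → U → Q → J

Visit V; enqueue Y, O, S → queue [Y, O, S]
Visit Y; enqueue K, T, R, M → queue [O, S, K, T, R, M]
Visit O; enqueue X, P → queue [S, K, T, R, M, X, P]
Visit S → queue [K, T, R, M, X, P]
Visit K; enqueue N, W → queue [T, R, M, X, P, N, W]
Visit T; enqueue L, Z, U → queue [R, M, X, P, N, W, L, Z, U]
Visit R; enqueue Q → queue [M, X, P, N, W, L, Z, U, Q]
Visit M → queue [X, P, N, W, L, Z, U, Q]
Visit X → queue [P, N, W, L, Z, U, Q]
Visit P; enqueue J → queue [N, W, L, Z, U, Q, J]
Visit N → queue [W, L, Z, U, Q, J]
Visit W → queue [L, Z, U, Q, J]
Visit L → queue [Z, U, Q, J]
Visit Z → queue [U, Q, J]
Visit U → queue [Q, J]
Visit Q → queue [J]
Visit J → queue []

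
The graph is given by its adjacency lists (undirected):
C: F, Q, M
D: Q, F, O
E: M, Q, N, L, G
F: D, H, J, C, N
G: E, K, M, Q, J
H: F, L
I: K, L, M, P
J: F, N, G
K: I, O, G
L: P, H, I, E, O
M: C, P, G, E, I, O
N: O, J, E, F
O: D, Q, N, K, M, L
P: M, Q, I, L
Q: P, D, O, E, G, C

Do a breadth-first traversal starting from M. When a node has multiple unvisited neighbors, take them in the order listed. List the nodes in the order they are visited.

M C P G E I O F Q L K J N D H

Visit M; enqueue C, P, G, E, I, O → queue [C, P, G, E, I, O]
Visit C; enqueue F, Q → queue [P, G, E, I, O, F, Q]
Visit P; enqueue L → queue [G, E, I, O, F, Q, L]
Visit G; enqueue K, J → queue [E, I, O, F, Q, L, K, J]
Visit E; enqueue N → queue [I, O, F, Q, L, K, J, N]
Visit I → queue [O, F, Q, L, K, J, N]
Visit O; enqueue D → queue [F, Q, L, K, J, N, D]
Visit F; enqueue H → queue [Q, L, K, J, N, D, H]
Visit Q → queue [L, K, J, N, D, H]
Visit L → queue [K, J, N, D, H]
Visit K → queue [J, N, D, H]
Visit J → queue [N, D, H]
Visit N → queue [D, H]
Visit D → queue [H]
Visit H → queue []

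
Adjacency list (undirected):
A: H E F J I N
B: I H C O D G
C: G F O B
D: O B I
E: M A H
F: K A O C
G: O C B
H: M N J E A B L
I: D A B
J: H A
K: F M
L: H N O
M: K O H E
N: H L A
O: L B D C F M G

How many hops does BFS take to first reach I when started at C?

Level 0: C
Level 1: B, F, G, O
Level 2: A, D, H, I, K, L, M
Level 3: E, J, N
I first appears at level 2.

2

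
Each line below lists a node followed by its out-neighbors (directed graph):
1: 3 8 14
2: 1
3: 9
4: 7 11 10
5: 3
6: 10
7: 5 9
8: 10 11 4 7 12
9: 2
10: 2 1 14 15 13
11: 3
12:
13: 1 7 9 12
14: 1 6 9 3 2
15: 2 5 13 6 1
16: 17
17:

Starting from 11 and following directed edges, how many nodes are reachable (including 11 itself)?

15

BFS from 11 visits: 11, 3, 9, 2, 1, 14, 8, 6, 12, 10, 7, 4, 15, 13, 5
Reachable nodes: 15 of 17 total.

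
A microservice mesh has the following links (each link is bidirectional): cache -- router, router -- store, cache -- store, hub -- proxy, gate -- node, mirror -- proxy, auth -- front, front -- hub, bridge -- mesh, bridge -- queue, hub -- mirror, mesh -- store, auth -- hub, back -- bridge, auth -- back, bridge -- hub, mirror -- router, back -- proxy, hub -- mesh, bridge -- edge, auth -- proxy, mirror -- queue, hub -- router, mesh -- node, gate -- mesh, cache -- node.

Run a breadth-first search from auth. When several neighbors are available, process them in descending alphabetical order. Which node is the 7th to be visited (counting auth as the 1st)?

Visit auth; enqueue proxy, hub, front, back → queue [proxy, hub, front, back]
Visit proxy; enqueue mirror → queue [hub, front, back, mirror]
Visit hub; enqueue router, mesh, bridge → queue [front, back, mirror, router, mesh, bridge]
Visit front → queue [back, mirror, router, mesh, bridge]
Visit back → queue [mirror, router, mesh, bridge]
Visit mirror; enqueue queue → queue [router, mesh, bridge, queue]
Visit router; enqueue store, cache → queue [mesh, bridge, queue, store, cache]
Visit mesh; enqueue node, gate → queue [bridge, queue, store, cache, node, gate]
Visit bridge; enqueue edge → queue [queue, store, cache, node, gate, edge]
Visit queue → queue [store, cache, node, gate, edge]
Visit store → queue [cache, node, gate, edge]
Visit cache → queue [node, gate, edge]
Visit node → queue [gate, edge]
Visit gate → queue [edge]
Visit edge → queue []

Visit order: auth, proxy, hub, front, back, mirror, router, mesh, bridge, queue, store, cache, node, gate, edge

router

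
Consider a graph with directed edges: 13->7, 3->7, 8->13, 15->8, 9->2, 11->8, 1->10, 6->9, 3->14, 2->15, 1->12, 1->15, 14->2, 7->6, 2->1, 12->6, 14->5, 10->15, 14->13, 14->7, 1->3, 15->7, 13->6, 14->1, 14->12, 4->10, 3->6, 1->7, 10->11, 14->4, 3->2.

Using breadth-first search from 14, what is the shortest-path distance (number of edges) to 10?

Level 0: 14
Level 1: 1, 2, 4, 5, 7, 12, 13
Level 2: 3, 6, 10, 15
Level 3: 8, 9, 11
10 first appears at level 2.

2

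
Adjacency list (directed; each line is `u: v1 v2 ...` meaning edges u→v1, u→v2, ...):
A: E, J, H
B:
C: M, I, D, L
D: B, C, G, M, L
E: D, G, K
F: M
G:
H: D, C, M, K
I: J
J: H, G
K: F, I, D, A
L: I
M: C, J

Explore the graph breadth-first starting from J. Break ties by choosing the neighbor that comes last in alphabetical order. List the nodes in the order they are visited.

Visit J; enqueue H, G → queue [H, G]
Visit H; enqueue M, K, D, C → queue [G, M, K, D, C]
Visit G → queue [M, K, D, C]
Visit M → queue [K, D, C]
Visit K; enqueue I, F, A → queue [D, C, I, F, A]
Visit D; enqueue L, B → queue [C, I, F, A, L, B]
Visit C → queue [I, F, A, L, B]
Visit I → queue [F, A, L, B]
Visit F → queue [A, L, B]
Visit A; enqueue E → queue [L, B, E]
Visit L → queue [B, E]
Visit B → queue [E]
Visit E → queue []

J → H → G → M → K → D → C → I → F → A → L → B → E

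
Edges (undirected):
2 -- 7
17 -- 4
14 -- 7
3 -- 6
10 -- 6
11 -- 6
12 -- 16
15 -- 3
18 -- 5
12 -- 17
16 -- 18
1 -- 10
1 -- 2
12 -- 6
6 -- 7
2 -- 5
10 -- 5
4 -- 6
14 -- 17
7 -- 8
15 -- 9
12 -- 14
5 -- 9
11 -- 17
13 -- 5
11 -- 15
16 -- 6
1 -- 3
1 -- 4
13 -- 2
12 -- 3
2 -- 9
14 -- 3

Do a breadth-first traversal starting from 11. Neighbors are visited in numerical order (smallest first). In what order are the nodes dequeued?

Visit 11; enqueue 6, 15, 17 → queue [6, 15, 17]
Visit 6; enqueue 3, 4, 7, 10, 12, 16 → queue [15, 17, 3, 4, 7, 10, 12, 16]
Visit 15; enqueue 9 → queue [17, 3, 4, 7, 10, 12, 16, 9]
Visit 17; enqueue 14 → queue [3, 4, 7, 10, 12, 16, 9, 14]
Visit 3; enqueue 1 → queue [4, 7, 10, 12, 16, 9, 14, 1]
Visit 4 → queue [7, 10, 12, 16, 9, 14, 1]
Visit 7; enqueue 2, 8 → queue [10, 12, 16, 9, 14, 1, 2, 8]
Visit 10; enqueue 5 → queue [12, 16, 9, 14, 1, 2, 8, 5]
Visit 12 → queue [16, 9, 14, 1, 2, 8, 5]
Visit 16; enqueue 18 → queue [9, 14, 1, 2, 8, 5, 18]
Visit 9 → queue [14, 1, 2, 8, 5, 18]
Visit 14 → queue [1, 2, 8, 5, 18]
Visit 1 → queue [2, 8, 5, 18]
Visit 2; enqueue 13 → queue [8, 5, 18, 13]
Visit 8 → queue [5, 18, 13]
Visit 5 → queue [18, 13]
Visit 18 → queue [13]
Visit 13 → queue []

11 -> 6 -> 15 -> 17 -> 3 -> 4 -> 7 -> 10 -> 12 -> 16 -> 9 -> 14 -> 1 -> 2 -> 8 -> 5 -> 18 -> 13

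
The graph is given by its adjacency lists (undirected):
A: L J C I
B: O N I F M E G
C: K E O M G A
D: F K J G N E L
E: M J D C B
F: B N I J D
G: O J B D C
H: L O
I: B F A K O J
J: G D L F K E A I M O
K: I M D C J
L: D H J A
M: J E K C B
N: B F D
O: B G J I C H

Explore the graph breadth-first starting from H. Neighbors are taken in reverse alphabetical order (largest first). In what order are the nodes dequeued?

Visit H; enqueue O, L → queue [O, L]
Visit O; enqueue J, I, G, C, B → queue [L, J, I, G, C, B]
Visit L; enqueue D, A → queue [J, I, G, C, B, D, A]
Visit J; enqueue M, K, F, E → queue [I, G, C, B, D, A, M, K, F, E]
Visit I → queue [G, C, B, D, A, M, K, F, E]
Visit G → queue [C, B, D, A, M, K, F, E]
Visit C → queue [B, D, A, M, K, F, E]
Visit B; enqueue N → queue [D, A, M, K, F, E, N]
Visit D → queue [A, M, K, F, E, N]
Visit A → queue [M, K, F, E, N]
Visit M → queue [K, F, E, N]
Visit K → queue [F, E, N]
Visit F → queue [E, N]
Visit E → queue [N]
Visit N → queue []

H, O, L, J, I, G, C, B, D, A, M, K, F, E, N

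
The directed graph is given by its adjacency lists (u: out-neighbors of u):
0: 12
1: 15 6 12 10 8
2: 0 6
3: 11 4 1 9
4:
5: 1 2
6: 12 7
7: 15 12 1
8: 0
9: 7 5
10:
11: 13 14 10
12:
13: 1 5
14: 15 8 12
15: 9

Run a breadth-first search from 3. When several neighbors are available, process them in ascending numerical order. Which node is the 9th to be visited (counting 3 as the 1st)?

12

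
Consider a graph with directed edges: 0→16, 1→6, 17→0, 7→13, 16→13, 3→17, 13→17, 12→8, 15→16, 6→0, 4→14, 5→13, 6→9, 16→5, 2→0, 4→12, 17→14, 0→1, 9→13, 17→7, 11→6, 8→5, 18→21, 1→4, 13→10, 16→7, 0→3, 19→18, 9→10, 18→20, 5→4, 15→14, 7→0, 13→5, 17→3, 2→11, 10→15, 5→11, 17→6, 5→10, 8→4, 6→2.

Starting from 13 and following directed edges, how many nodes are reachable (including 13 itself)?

BFS from 13 visits: 13, 17, 10, 5, 14, 7, 6, 3, 0, 15, 11, 4, 9, 2, 16, 1, 12, 8
Reachable nodes: 18 of 22 total.

18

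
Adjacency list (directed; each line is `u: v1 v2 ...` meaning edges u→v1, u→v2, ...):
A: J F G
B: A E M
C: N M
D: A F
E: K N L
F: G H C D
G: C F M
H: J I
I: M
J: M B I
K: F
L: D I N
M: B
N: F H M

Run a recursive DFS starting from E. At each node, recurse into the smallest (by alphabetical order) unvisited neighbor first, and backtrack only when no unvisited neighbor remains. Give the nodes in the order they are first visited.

E → K → F → C → M → B → A → G → J → I → N → H → D → L

Visit E
E → K
K → F
F → C
C → M
M → B
B → A
A → G
A → J
J → I
C → N
N → H
F → D
E → L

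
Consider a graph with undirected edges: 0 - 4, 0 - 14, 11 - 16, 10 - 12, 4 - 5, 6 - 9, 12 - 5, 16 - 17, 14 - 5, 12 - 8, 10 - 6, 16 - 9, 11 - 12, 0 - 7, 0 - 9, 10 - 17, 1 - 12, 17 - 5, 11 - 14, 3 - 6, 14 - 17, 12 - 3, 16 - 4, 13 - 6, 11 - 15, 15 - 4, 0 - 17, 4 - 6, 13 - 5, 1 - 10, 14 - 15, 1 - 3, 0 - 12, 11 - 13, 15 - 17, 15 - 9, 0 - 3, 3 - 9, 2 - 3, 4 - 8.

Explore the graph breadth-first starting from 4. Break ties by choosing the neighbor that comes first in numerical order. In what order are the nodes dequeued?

Visit 4; enqueue 0, 5, 6, 8, 15, 16 → queue [0, 5, 6, 8, 15, 16]
Visit 0; enqueue 3, 7, 9, 12, 14, 17 → queue [5, 6, 8, 15, 16, 3, 7, 9, 12, 14, 17]
Visit 5; enqueue 13 → queue [6, 8, 15, 16, 3, 7, 9, 12, 14, 17, 13]
Visit 6; enqueue 10 → queue [8, 15, 16, 3, 7, 9, 12, 14, 17, 13, 10]
Visit 8 → queue [15, 16, 3, 7, 9, 12, 14, 17, 13, 10]
Visit 15; enqueue 11 → queue [16, 3, 7, 9, 12, 14, 17, 13, 10, 11]
Visit 16 → queue [3, 7, 9, 12, 14, 17, 13, 10, 11]
Visit 3; enqueue 1, 2 → queue [7, 9, 12, 14, 17, 13, 10, 11, 1, 2]
Visit 7 → queue [9, 12, 14, 17, 13, 10, 11, 1, 2]
Visit 9 → queue [12, 14, 17, 13, 10, 11, 1, 2]
Visit 12 → queue [14, 17, 13, 10, 11, 1, 2]
Visit 14 → queue [17, 13, 10, 11, 1, 2]
Visit 17 → queue [13, 10, 11, 1, 2]
Visit 13 → queue [10, 11, 1, 2]
Visit 10 → queue [11, 1, 2]
Visit 11 → queue [1, 2]
Visit 1 → queue [2]
Visit 2 → queue []

4, 0, 5, 6, 8, 15, 16, 3, 7, 9, 12, 14, 17, 13, 10, 11, 1, 2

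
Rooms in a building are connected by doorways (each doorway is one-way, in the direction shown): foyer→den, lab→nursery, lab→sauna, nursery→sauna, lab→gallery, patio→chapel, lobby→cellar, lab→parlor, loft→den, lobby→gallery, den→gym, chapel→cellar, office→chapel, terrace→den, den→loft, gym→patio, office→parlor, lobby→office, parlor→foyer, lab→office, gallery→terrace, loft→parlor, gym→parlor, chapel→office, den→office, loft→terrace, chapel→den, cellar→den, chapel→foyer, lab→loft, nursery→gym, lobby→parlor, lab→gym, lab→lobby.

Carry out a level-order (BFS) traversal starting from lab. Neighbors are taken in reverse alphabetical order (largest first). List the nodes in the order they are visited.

Visit lab; enqueue sauna, parlor, office, nursery, loft, lobby, gym, gallery → queue [sauna, parlor, office, nursery, loft, lobby, gym, gallery]
Visit sauna → queue [parlor, office, nursery, loft, lobby, gym, gallery]
Visit parlor; enqueue foyer → queue [office, nursery, loft, lobby, gym, gallery, foyer]
Visit office; enqueue chapel → queue [nursery, loft, lobby, gym, gallery, foyer, chapel]
Visit nursery → queue [loft, lobby, gym, gallery, foyer, chapel]
Visit loft; enqueue terrace, den → queue [lobby, gym, gallery, foyer, chapel, terrace, den]
Visit lobby; enqueue cellar → queue [gym, gallery, foyer, chapel, terrace, den, cellar]
Visit gym; enqueue patio → queue [gallery, foyer, chapel, terrace, den, cellar, patio]
Visit gallery → queue [foyer, chapel, terrace, den, cellar, patio]
Visit foyer → queue [chapel, terrace, den, cellar, patio]
Visit chapel → queue [terrace, den, cellar, patio]
Visit terrace → queue [den, cellar, patio]
Visit den → queue [cellar, patio]
Visit cellar → queue [patio]
Visit patio → queue []

lab -> sauna -> parlor -> office -> nursery -> loft -> lobby -> gym -> gallery -> foyer -> chapel -> terrace -> den -> cellar -> patio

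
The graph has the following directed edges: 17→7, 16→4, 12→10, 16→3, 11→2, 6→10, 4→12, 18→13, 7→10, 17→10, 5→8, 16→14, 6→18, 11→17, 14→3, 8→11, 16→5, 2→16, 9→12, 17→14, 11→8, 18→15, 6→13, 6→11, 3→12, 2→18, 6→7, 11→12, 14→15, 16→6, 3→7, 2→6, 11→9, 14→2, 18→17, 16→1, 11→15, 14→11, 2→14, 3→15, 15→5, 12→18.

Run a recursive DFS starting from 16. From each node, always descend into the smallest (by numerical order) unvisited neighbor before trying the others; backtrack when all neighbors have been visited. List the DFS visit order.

Visit 16
16 → 1
16 → 3
3 → 7
7 → 10
3 → 12
12 → 18
18 → 13
18 → 15
15 → 5
5 → 8
8 → 11
11 → 2
2 → 6
2 → 14
11 → 9
11 → 17
16 → 4

16 -> 1 -> 3 -> 7 -> 10 -> 12 -> 18 -> 13 -> 15 -> 5 -> 8 -> 11 -> 2 -> 6 -> 14 -> 9 -> 17 -> 4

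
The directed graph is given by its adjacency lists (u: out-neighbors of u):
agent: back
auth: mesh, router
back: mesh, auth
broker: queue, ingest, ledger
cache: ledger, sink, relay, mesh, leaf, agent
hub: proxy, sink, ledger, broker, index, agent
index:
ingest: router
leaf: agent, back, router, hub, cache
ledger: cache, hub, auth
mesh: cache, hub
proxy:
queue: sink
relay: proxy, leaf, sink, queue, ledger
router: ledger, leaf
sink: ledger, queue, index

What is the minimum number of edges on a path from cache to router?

Level 0: cache
Level 1: agent, leaf, ledger, mesh, relay, sink
Level 2: auth, back, hub, index, proxy, queue, router
Level 3: broker
Level 4: ingest
router first appears at level 2.

2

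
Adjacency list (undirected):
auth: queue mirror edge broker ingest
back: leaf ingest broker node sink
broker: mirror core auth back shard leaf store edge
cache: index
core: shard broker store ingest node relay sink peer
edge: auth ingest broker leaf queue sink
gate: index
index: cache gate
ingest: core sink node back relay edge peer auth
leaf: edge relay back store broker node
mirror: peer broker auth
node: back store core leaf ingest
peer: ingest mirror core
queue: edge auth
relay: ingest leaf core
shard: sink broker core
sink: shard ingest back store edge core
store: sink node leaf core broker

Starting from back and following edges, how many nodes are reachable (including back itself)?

15

BFS from back visits: back, leaf, ingest, broker, node, sink, edge, relay, store, core, peer, auth, mirror, shard, queue
Reachable nodes: 15 of 18 total.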